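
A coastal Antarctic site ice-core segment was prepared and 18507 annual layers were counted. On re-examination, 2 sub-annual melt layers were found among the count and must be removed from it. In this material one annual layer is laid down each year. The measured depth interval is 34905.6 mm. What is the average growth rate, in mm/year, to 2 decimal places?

Correcting the raw count gives 18507 − 2 = 18505 true annual layers.
Mean rate = 34905.6 mm / 18505 years ≈ 1.89 mm/year.

1.89 mm/year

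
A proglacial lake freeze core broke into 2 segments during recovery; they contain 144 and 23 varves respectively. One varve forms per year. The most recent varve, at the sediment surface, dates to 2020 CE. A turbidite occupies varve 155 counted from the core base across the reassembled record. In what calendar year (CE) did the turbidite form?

Total varves = 144 + 23 = 167.
The turbidite sits at varve 155 from the core base, so 167 − 155 = 12 varves formed after it.
Counting back 12 years from 2020 CE places the turbidite in 2020 − 12 = 2008 CE.

2008 CE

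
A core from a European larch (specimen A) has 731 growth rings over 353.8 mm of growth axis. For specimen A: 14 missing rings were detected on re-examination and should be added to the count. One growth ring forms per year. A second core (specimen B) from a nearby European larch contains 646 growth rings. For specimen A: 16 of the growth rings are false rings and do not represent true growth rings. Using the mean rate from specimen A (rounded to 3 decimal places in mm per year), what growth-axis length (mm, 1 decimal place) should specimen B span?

313.3 mm

Specimen A: correcting the raw count gives 731 − 16 + 14 = 729 true growth rings.
A: Mean rate = 353.8 mm / 729 years ≈ 0.485 mm/yr.
B's length ≈ 0.485 × 646 = 313.3 mm.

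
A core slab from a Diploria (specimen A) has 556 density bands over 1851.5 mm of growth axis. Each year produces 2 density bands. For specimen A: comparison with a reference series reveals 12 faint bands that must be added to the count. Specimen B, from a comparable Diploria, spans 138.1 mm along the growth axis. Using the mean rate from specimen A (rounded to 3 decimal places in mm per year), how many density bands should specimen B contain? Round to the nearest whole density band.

Specimen A: after corrections the count is 556 + 12 = 568 density bands.
Specimen A: 568 density bands at 2 per year is 568 / 2 = 284 years.
A: Extension rate ≈ 1851.5 / 284 = 6.519 mm per year.
B spans 138.1 / 6.519 = 21.18 years; at 2 density bands per year that is 21.18 × 2 ≈ 42 density bands.

42 density bands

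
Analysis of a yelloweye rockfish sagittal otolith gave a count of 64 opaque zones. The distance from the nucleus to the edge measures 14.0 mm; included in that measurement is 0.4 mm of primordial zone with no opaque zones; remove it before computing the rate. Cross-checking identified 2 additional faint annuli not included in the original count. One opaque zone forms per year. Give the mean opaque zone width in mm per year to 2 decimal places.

True opaque zone count = 64 + 2 = 66.
The growth record spans 14.0 − 0.4 = 13.6 mm.
Extension rate ≈ 13.6 / 66 = 0.21 mm per year.

0.21 mm per year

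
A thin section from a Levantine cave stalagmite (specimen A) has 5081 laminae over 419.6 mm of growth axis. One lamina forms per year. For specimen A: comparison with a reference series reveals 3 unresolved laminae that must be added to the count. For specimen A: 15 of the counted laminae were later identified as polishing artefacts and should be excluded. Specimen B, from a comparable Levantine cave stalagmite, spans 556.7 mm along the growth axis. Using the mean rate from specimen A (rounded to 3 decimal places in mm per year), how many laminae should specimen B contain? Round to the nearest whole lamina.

Specimen A: true lamina count = 5081 − 15 + 3 = 5069.
A: Extension rate ≈ 419.6 / 5069 = 0.083 mm/year.
Specimen B: 556.7 mm / 0.083 mm per year = 6707.23 years ≈ 6707 laminae.

6707 laminae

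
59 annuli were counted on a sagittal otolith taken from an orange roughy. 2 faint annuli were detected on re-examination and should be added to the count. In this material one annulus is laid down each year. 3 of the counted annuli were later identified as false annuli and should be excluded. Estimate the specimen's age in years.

Correcting the raw count gives 59 − 3 + 2 = 58 true annuli.
At one annulus per year, that is 58 years.

58 yr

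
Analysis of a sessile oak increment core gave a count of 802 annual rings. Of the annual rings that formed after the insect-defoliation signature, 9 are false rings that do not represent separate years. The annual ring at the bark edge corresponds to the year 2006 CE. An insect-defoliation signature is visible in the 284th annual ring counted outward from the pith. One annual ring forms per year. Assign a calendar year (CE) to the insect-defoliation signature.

1497 CE

Between annual ring 284 and the bark edge there are 802 − 284 = 518 annual rings.
Excluding 9 false annual rings: 518 − 9 = 509.
Counting back 509 years from 2006 CE places the insect-defoliation signature in 2006 − 509 = 1497 CE.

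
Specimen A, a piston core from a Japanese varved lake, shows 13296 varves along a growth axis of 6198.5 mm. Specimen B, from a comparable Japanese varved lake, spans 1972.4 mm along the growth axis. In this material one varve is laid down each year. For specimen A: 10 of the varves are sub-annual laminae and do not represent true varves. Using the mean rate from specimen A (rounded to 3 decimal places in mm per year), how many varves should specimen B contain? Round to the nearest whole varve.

4224 varves

Specimen A: correcting the raw count gives 13296 − 10 = 13286 true varves.
A: Mean rate = 6198.5 mm / 13286 years ≈ 0.467 mm/yr.
Specimen B: 1972.4 mm / 0.467 mm per year = 4223.55 years ≈ 4224 varves.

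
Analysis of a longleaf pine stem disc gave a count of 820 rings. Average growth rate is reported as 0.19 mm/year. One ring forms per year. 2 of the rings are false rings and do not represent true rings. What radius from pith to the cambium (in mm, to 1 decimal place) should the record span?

After corrections the count is 820 − 2 = 818 rings.
Length ≈ 0.19 × 818 = 155.4 mm.

155.4 mm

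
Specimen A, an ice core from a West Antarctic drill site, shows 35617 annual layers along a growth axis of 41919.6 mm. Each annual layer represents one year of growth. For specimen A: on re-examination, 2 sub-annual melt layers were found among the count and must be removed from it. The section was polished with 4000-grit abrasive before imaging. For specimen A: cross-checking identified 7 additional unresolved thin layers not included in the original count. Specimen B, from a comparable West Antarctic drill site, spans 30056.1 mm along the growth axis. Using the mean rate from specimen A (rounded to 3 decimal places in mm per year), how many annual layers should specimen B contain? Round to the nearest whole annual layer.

Specimen A: true annual layer count = 35617 − 2 + 7 = 35622.
A: Extension rate ≈ 41919.6 / 35622 = 1.177 mm/yr.
For B, 30056.1 / 1.177 = 25536.19 years ≈ 25536 annual layers.

25536 annual layers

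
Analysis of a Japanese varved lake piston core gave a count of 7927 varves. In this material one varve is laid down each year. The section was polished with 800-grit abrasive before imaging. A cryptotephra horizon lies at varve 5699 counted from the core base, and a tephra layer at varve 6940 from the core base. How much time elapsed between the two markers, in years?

1241 years

The two markers are separated by 6940 − 5699 = 1241 varves.
That is 1241 years at one varve per year.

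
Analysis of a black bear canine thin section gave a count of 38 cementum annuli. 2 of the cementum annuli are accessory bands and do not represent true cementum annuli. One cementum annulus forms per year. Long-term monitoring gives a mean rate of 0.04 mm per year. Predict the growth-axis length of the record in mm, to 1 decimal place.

Correcting the raw count gives 38 − 2 = 36 true cementum annuli.
Length ≈ 0.04 × 36 = 1.4 mm.

1.4 mm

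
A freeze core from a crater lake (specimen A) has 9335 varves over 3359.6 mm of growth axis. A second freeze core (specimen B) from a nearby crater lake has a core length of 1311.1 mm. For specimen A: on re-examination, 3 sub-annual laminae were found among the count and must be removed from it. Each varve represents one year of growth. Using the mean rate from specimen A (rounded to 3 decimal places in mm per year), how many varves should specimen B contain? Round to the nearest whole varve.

Specimen A: true varve count = 9335 − 3 = 9332.
A: 3359.6 mm over 9332 years gives 3359.6 / 9332 ≈ 0.360 mm/yr.
B spans 1311.1 / 0.360 = 3641.94 years ≈ 3642 varves.

3642 varves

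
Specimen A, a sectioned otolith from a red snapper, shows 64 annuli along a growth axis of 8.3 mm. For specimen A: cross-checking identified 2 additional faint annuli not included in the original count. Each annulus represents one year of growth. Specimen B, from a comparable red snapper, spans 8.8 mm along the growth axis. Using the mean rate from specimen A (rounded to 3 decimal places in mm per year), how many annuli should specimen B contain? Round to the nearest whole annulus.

Specimen A: adjusted count: 64 + 2 = 66 annuli.
A: Extension rate ≈ 8.3 / 66 = 0.126 mm per year.
Specimen B: 8.8 mm / 0.126 mm per year = 69.84 years ≈ 70 annuli.

70 annuli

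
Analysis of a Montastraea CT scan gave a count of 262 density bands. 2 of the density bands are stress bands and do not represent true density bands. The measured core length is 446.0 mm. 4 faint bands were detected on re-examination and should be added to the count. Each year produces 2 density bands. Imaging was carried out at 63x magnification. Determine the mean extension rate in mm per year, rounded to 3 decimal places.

Adjusted count: 262 − 2 + 4 = 264 density bands.
264 density bands at 2 per year is 264 / 2 = 132 years.
446.0 mm over 132 years gives 446.0 / 132 ≈ 3.379 mm per year.

3.379 mm per year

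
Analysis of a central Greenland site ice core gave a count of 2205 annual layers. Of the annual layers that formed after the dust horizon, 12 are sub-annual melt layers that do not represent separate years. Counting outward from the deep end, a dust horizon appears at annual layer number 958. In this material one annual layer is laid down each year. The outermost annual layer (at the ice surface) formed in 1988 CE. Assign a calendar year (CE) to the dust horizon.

2205 − 958 = 1247 annual layers lie beyond the dust horizon toward the ice surface.
1247 − 12 false = 1235 true annual layers after the dust horizon.
The annual layer at the ice surface is 1988 CE, so the dust horizon dates to 1988 − 1235 = 753 CE.

753 CE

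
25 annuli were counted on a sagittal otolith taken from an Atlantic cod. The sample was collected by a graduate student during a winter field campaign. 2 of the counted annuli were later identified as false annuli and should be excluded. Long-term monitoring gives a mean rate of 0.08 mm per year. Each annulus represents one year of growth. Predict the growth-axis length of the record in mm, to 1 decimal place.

1.8 mm

After corrections the count is 25 − 2 = 23 annuli.
Length ≈ 0.08 × 23 = 1.8 mm.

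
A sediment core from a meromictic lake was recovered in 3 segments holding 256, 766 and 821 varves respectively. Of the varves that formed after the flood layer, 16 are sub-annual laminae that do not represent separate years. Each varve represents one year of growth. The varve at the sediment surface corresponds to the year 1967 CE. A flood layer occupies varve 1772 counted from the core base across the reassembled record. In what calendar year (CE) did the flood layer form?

Total varves = 256 + 766 + 821 = 1843.
Between varve 1772 and the sediment surface there are 1843 − 1772 = 71 varves.
Removing the 16 false varves leaves 71 − 16 = 55 true varves beyond the flood layer.
Counting back 55 years from 1967 CE places the flood layer in 1967 − 55 = 1912 CE.

1912 CE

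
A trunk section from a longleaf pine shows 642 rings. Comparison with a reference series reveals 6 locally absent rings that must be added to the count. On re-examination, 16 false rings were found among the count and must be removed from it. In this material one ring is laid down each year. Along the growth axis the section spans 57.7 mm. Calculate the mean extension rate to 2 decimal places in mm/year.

After corrections the count is 642 − 16 + 6 = 632 rings.
Extension rate ≈ 57.7 / 632 = 0.09 mm/year.

0.09 mm/year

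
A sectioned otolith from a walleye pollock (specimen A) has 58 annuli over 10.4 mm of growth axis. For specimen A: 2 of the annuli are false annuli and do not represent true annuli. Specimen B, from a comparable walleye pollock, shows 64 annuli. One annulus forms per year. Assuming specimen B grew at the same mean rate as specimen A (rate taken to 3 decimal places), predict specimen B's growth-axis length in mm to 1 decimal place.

Specimen A: adjusted count: 58 − 2 = 56 annuli.
A: Extension rate ≈ 10.4 / 56 = 0.186 mm/yr.
For B, 0.186 mm/year × 64 years = 11.9 mm.

11.9 mm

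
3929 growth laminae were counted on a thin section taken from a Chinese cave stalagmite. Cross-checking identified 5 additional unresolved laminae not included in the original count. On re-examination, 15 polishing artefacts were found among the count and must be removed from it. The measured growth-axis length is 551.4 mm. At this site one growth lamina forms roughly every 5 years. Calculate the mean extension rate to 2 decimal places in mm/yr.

0.03 mm/yr

True growth lamina count = 3929 − 15 + 5 = 3919.
At 5 years per growth lamina, 3919 × 5 = 19595 years.
Extension rate ≈ 551.4 / 19595 = 0.03 mm/yr.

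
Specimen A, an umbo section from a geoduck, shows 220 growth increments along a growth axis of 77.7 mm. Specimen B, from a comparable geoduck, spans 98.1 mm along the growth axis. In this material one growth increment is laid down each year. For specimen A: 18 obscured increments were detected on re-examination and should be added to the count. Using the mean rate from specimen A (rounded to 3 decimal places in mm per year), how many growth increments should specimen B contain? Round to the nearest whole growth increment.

Specimen A: adjusted count: 220 + 18 = 238 growth increments.
A: Mean rate = 77.7 mm / 238 years ≈ 0.326 mm/yr.
For B, 98.1 / 0.326 = 300.92 years ≈ 301 growth increments.

301 growth increments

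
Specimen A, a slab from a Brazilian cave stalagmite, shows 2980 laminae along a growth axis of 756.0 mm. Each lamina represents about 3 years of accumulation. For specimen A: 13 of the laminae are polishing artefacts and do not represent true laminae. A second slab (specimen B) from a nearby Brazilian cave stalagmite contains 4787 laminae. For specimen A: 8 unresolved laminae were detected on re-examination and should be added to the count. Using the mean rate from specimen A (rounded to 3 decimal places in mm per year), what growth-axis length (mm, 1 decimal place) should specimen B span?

1220.7 mm

Specimen A: true lamina count = 2980 − 13 + 8 = 2975.
Specimen A: at 3 years per lamina, 2975 × 3 = 8925 years.
A: Mean rate = 756.0 mm / 8925 years ≈ 0.085 mm per year.
Specimen B: multiplying by 3 years per lamina: 4787 × 3 = 14361 years. B's length ≈ 0.085 × 14361 = 1220.7 mm.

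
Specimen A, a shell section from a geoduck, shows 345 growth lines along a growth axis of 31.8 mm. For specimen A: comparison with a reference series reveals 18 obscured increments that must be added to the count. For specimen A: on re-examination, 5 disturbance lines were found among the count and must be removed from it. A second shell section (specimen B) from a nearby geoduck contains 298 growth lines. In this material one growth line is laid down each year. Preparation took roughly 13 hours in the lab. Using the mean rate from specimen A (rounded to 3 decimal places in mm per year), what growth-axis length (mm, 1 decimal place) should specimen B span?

Specimen A: adjusted count: 345 − 5 + 18 = 358 growth lines.
A: Mean rate = 31.8 mm / 358 years ≈ 0.089 mm/yr.
Length of B = 0.089 × 298 = 26.5 mm.

26.5 mm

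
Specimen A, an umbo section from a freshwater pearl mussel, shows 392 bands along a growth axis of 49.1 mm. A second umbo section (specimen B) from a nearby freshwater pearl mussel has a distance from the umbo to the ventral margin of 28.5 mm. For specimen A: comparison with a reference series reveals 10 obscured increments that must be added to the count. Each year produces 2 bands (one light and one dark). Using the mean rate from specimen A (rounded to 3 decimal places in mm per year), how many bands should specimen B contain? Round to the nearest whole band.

234 bands

Specimen A: after corrections the count is 392 + 10 = 402 bands.
Specimen A: dividing by 2 bands per year: 402 / 2 = 201 years.
A: 49.1 mm over 201 years gives 49.1 / 201 ≈ 0.244 mm/yr.
For B, 28.5 / 0.244 = 116.80 years; at 2 bands per year that is 116.80 × 2 ≈ 234 bands.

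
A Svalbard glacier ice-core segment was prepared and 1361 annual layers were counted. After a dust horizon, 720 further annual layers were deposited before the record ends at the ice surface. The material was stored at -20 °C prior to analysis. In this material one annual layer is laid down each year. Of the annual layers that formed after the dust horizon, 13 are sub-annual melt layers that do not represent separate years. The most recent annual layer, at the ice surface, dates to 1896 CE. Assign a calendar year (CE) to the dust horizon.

1189 CE

720 annual layers formed after the dust horizon.
Removing the 13 false annual layers leaves 720 − 13 = 707 true annual layers beyond the dust horizon.
The annual layer at the ice surface is 1896 CE, so the dust horizon dates to 1896 − 707 = 1189 CE.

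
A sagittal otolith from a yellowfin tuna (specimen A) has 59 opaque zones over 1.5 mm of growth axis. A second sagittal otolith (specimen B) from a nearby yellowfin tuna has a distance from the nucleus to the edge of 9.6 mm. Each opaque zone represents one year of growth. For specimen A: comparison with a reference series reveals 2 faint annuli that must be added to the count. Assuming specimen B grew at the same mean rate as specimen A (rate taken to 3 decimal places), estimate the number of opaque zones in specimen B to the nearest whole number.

Specimen A: adjusted count: 59 + 2 = 61 opaque zones.
A: Extension rate ≈ 1.5 / 61 = 0.025 mm/yr.
For B, 9.6 / 0.025 = 384.00 years ≈ 384 opaque zones.

384 opaque zones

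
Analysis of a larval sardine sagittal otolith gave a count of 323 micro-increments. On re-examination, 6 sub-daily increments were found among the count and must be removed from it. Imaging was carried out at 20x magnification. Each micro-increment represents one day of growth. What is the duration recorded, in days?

317 d

True micro-increment count = 323 − 6 = 317.
At one micro-increment per day, that is 317 days.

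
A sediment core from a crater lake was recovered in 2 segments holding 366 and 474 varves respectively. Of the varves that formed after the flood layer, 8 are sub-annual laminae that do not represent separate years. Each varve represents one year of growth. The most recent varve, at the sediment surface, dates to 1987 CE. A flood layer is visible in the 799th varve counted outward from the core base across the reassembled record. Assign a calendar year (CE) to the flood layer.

1954 CE

Total varves = 366 + 474 = 840.
The flood layer sits at varve 799 from the core base, so 840 − 799 = 41 varves formed after it.
Excluding 8 false varves: 41 − 8 = 33.
Counting back 33 years from 1987 CE places the flood layer in 1987 − 33 = 1954 CE.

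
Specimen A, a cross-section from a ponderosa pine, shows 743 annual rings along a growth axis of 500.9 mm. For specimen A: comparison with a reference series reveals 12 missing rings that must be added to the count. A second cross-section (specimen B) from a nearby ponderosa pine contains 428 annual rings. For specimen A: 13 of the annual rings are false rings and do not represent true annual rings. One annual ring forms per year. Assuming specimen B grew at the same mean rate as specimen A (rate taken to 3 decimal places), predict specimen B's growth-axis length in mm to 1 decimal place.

Specimen A: correcting the raw count gives 743 − 13 + 12 = 742 true annual rings.
A: Extension rate ≈ 500.9 / 742 = 0.675 mm/yr.
Length of B = 0.675 × 428 = 288.9 mm.

288.9 mm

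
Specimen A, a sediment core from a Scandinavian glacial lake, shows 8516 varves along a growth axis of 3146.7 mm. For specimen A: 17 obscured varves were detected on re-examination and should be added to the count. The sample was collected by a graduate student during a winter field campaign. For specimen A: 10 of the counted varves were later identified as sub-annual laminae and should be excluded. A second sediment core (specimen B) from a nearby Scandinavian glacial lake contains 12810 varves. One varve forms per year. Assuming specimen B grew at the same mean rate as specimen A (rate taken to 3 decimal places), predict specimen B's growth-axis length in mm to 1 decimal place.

4726.9 mm

Specimen A: adjusted count: 8516 − 10 + 17 = 8523 varves.
A: Mean rate = 3146.7 mm / 8523 years ≈ 0.369 mm/year.
For B, 0.369 mm/year × 12810 years = 4726.9 mm.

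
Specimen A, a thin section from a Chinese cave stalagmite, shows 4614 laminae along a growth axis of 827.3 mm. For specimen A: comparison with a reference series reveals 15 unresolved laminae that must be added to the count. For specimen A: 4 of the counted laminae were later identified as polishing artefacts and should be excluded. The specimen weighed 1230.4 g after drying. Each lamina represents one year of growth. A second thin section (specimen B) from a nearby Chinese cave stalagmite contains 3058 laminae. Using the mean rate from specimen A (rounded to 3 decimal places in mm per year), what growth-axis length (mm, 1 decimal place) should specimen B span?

Specimen A: adjusted count: 4614 − 4 + 15 = 4625 laminae.
A: Mean rate = 827.3 mm / 4625 years ≈ 0.179 mm per year.
B's length ≈ 0.179 × 3058 = 547.4 mm.

547.4 mm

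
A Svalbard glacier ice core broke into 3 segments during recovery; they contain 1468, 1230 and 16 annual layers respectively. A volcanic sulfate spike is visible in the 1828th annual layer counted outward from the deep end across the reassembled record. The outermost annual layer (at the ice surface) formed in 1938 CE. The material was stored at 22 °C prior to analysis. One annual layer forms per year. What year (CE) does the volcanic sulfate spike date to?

1052 CE

Total annual layers = 1468 + 1230 + 16 = 2714.
Between annual layer 1828 and the ice surface there are 2714 − 1828 = 886 annual layers.
The annual layer at the ice surface is 1938 CE, so the volcanic sulfate spike dates to 1938 − 886 = 1052 CE.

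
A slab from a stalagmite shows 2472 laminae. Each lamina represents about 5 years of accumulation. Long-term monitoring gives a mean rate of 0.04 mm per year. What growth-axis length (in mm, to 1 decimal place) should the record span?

494.4 mm

At 5 years per lamina, 2472 × 5 = 12360 years.
12360 years at 0.04 mm/year gives 0.04 × 12360 = 494.4 mm.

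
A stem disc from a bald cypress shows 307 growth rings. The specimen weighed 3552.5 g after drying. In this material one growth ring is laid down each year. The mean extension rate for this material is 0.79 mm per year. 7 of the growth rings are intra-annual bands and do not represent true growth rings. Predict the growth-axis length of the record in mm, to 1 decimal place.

237.0 mm

Adjusted count: 307 − 7 = 300 growth rings.
Length ≈ 0.79 × 300 = 237.0 mm.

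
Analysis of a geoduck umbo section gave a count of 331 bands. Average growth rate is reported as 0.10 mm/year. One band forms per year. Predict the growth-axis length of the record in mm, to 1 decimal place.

33.1 mm

331 years of growth are recorded.
Predicted length = 0.10 mm/year × 331 years = 33.1 mm.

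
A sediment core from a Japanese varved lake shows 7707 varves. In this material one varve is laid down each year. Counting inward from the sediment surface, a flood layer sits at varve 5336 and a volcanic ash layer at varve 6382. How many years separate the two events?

1046 years

The two markers are separated by 6382 − 5336 = 1046 varves.
At one varve per year, 1046 years elapsed between them.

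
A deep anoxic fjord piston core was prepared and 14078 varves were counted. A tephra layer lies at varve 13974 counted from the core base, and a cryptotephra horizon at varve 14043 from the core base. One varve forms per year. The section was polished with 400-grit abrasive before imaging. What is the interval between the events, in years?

69 years

14043 − 13974 = 69 varves lie between the two events.
At one varve per year, 69 years elapsed between them.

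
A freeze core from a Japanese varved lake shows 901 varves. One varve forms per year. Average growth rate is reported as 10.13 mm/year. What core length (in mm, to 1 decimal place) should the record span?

901 years of growth are recorded.
Length ≈ 10.13 × 901 = 9127.1 mm.

9127.1 mm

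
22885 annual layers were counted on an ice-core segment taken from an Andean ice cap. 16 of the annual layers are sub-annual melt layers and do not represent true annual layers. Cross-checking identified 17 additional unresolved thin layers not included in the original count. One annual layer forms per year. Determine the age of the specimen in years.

Adjusted count: 22885 − 16 + 17 = 22886 annual layers.
One annual layer per year makes the duration 22886 years.

22886 years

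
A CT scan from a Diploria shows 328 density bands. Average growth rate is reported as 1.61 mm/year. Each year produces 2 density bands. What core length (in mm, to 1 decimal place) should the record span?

328 density bands at 2 per year is 328 / 2 = 164 years.
Predicted length = 1.61 mm/year × 164 years = 264.0 mm.

264.0 mm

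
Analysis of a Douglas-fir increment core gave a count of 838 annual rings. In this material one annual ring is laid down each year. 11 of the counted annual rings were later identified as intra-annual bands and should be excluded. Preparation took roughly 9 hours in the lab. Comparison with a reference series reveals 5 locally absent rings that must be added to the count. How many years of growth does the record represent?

832 yr

Correcting the raw count gives 838 − 11 + 5 = 832 true annual rings.
One annual ring per year makes the duration 832 years.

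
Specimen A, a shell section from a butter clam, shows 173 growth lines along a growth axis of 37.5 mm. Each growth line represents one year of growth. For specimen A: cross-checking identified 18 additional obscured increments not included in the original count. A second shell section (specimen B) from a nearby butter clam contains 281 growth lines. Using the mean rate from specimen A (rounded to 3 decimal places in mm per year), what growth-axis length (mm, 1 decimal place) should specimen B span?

55.1 mm

Specimen A: adjusted count: 173 + 18 = 191 growth lines.
A: Mean rate = 37.5 mm / 191 years ≈ 0.196 mm per year.
For B, 0.196 mm/year × 281 years = 55.1 mm.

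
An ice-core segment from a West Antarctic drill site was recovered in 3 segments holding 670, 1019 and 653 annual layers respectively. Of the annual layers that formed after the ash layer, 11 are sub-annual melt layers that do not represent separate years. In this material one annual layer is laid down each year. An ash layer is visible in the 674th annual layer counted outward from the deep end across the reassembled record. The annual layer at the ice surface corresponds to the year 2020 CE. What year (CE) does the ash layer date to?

Total annual layers = 670 + 1019 + 653 = 2342.
The ash layer sits at annual layer 674 from the deep end, so 2342 − 674 = 1668 annual layers formed after it.
1668 − 11 false = 1657 true annual layers after the ash layer.
Counting back 1657 years from 2020 CE places the ash layer in 2020 − 1657 = 363 CE.

363 CE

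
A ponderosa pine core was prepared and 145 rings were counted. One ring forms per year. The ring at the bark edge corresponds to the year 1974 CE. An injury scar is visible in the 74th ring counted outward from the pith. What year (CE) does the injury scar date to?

The injury scar sits at ring 74 from the pith, so 145 − 74 = 71 rings formed after it.
1974 − 71 = 1903 CE.

1903 CE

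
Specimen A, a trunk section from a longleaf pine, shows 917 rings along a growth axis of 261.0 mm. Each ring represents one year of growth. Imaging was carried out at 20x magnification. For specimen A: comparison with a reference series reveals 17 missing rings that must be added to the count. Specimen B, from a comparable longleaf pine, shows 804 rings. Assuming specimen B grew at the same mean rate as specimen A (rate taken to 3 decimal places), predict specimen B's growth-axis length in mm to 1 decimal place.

Specimen A: adjusted count: 917 + 17 = 934 rings.
A: Mean rate = 261.0 mm / 934 years ≈ 0.279 mm/year.
For B, 0.279 mm/year × 804 years = 224.3 mm.

224.3 mm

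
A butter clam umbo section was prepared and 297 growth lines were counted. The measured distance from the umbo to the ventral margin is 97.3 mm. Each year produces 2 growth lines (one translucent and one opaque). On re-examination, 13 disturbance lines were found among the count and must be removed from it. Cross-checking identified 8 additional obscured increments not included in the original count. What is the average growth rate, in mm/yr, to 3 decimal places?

0.666 mm/yr

True growth line count = 297 − 13 + 8 = 292.
Dividing by 2 growth lines per year: 292 / 2 = 146 years.
Mean rate = 97.3 mm / 146 years ≈ 0.666 mm/yr.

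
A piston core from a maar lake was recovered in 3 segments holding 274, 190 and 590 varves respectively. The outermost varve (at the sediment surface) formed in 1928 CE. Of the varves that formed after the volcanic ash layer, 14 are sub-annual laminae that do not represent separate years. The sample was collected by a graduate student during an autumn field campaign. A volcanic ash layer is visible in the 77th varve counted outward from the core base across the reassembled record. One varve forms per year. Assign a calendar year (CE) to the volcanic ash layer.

Total varves = 274 + 190 + 590 = 1054.
The volcanic ash layer sits at varve 77 from the core base, so 1054 − 77 = 977 varves formed after it.
Excluding 14 false varves: 977 − 14 = 963.
Counting back 963 years from 1928 CE places the volcanic ash layer in 1928 − 963 = 965 CE.

965 CE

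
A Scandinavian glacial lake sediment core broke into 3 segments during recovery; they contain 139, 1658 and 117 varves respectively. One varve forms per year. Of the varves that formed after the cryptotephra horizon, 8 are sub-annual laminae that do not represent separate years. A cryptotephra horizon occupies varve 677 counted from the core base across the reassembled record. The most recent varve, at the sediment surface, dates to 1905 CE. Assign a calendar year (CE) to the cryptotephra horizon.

Total varves = 139 + 1658 + 117 = 1914.
Between varve 677 and the sediment surface there are 1914 − 677 = 1237 varves.
Removing the 8 false varves leaves 1237 − 8 = 1229 true varves beyond the cryptotephra horizon.
The varve at the sediment surface is 1905 CE, so the cryptotephra horizon dates to 1905 − 1229 = 676 CE.

676 CE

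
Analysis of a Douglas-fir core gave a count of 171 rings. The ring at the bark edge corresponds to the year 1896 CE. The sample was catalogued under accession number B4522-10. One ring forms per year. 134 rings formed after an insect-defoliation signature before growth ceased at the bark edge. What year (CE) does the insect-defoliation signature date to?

1762 CE

There are 134 rings younger than the insect-defoliation signature.
1896 − 134 = 1762 CE.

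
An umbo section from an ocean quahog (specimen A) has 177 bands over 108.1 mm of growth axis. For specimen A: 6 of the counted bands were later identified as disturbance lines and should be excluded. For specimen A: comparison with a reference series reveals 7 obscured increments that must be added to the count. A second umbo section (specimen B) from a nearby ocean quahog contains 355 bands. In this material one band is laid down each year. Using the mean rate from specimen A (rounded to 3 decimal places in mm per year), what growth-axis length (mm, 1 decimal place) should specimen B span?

215.5 mm

Specimen A: correcting the raw count gives 177 − 6 + 7 = 178 true bands.
A: 108.1 mm over 178 years gives 108.1 / 178 ≈ 0.607 mm/year.
B's length ≈ 0.607 × 355 = 215.5 mm.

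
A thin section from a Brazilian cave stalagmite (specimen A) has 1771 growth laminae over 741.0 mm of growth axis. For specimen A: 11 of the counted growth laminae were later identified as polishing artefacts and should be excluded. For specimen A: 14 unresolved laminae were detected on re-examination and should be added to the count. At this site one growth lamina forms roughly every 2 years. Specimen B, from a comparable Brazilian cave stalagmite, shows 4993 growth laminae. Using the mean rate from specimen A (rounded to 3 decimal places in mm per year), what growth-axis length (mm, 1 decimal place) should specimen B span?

2087.1 mm

Specimen A: true growth lamina count = 1771 − 11 + 14 = 1774.
Specimen A: multiplying by 2 years per growth lamina: 1774 × 2 = 3548 years.
A: Extension rate ≈ 741.0 / 3548 = 0.209 mm/year.
Specimen B: 4993 growth laminae at 2 years each span 4993 × 2 = 9986 years. For B, 0.209 mm/year × 9986 years = 2087.1 mm.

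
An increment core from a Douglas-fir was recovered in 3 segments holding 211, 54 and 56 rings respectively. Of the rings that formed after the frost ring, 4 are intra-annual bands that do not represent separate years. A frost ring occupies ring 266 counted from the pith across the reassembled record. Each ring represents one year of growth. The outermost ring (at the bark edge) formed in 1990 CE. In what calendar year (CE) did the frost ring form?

1939 CE

Total rings = 211 + 54 + 56 = 321.
The frost ring sits at ring 266 from the pith, so 321 − 266 = 55 rings formed after it.
55 − 4 false = 51 true rings after the frost ring.
Counting back 51 years from 1990 CE places the frost ring in 1990 − 51 = 1939 CE.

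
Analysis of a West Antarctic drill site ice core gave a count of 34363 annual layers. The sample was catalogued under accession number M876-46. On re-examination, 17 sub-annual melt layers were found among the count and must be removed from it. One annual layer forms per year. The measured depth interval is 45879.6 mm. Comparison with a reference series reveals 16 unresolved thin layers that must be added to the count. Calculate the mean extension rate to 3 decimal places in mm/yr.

Correcting the raw count gives 34363 − 17 + 16 = 34362 true annual layers.
Mean rate = 45879.6 mm / 34362 years ≈ 1.335 mm/yr.

1.335 mm/yr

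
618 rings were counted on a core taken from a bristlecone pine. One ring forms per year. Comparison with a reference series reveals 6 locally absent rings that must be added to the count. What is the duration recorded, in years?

Correcting the raw count gives 618 + 6 = 624 true rings.
One ring per year makes the duration 624 years.

624 yr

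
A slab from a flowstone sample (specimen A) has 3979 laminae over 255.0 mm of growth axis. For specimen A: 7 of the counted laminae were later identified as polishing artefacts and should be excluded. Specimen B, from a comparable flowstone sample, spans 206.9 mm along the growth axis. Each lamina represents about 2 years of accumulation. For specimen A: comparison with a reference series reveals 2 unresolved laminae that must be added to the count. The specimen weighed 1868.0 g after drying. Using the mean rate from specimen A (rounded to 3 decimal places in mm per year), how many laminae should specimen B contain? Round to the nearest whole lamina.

Specimen A: true lamina count = 3979 − 7 + 2 = 3974.
Specimen A: at 2 years per lamina, 3974 × 2 = 7948 years.
A: 255.0 mm over 7948 years gives 255.0 / 7948 ≈ 0.032 mm per year.
B spans 206.9 / 0.032 = 6465.62 years; at 2 years per lamina that is 6465.62 / 2 ≈ 3233 laminae.

3233 laminae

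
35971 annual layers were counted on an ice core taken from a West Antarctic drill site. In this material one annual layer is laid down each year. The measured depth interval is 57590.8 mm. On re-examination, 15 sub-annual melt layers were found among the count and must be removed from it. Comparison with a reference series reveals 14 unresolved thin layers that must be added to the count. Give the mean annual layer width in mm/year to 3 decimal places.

1.601 mm/year

True annual layer count = 35971 − 15 + 14 = 35970.
57590.8 mm over 35970 years gives 57590.8 / 35970 ≈ 1.601 mm/year.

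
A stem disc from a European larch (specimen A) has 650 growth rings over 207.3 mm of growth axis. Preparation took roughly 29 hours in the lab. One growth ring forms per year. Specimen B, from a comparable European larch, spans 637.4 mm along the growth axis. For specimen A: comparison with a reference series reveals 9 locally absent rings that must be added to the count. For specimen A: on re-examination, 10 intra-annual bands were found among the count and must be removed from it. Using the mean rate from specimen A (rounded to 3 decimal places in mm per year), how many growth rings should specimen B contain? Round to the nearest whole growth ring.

Specimen A: true growth ring count = 650 − 10 + 9 = 649.
A: Mean rate = 207.3 mm / 649 years ≈ 0.319 mm/year.
Specimen B: 637.4 mm / 0.319 mm per year = 1998.12 years ≈ 1998 growth rings.

1998 growth rings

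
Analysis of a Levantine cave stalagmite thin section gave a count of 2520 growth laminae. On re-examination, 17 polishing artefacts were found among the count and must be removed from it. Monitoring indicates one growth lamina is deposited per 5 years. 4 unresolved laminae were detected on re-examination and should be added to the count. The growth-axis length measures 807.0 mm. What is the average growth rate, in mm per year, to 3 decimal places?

0.064 mm per year

True growth lamina count = 2520 − 17 + 4 = 2507.
Multiplying by 5 years per growth lamina: 2507 × 5 = 12535 years.
Mean rate = 807.0 mm / 12535 years ≈ 0.064 mm per year.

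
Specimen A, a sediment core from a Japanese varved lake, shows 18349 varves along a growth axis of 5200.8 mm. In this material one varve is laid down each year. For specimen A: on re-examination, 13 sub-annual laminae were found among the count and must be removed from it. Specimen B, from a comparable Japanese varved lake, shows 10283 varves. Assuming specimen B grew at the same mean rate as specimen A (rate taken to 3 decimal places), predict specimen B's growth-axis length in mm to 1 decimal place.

2920.4 mm

Specimen A: true varve count = 18349 − 13 = 18336.
A: 5200.8 mm over 18336 years gives 5200.8 / 18336 ≈ 0.284 mm per year.
For B, 0.284 mm/year × 10283 years = 2920.4 mm.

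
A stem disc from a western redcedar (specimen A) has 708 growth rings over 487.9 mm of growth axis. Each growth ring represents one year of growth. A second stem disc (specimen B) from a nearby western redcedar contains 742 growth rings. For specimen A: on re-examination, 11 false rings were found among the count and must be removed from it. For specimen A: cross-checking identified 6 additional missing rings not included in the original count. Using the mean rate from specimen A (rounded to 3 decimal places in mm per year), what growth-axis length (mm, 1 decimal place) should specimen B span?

514.9 mm

Specimen A: true growth ring count = 708 − 11 + 6 = 703.
A: 487.9 mm over 703 years gives 487.9 / 703 ≈ 0.694 mm/year.
B's length ≈ 0.694 × 742 = 514.9 mm.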